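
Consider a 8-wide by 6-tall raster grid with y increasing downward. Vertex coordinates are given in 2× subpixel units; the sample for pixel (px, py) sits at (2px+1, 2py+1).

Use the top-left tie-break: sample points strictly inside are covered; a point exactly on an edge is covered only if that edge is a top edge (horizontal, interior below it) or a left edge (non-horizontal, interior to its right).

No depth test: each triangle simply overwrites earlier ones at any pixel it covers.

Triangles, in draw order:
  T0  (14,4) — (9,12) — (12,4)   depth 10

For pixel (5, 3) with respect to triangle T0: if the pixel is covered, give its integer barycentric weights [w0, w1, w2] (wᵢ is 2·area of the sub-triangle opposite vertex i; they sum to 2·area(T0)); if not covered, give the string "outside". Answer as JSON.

T0:
  2·area = 16
  edge (14, 4)→(9, 12): d=(-5,8) right/bottom  bias=-1
  edge (9, 12)→(12, 4): d=(3,-8) top-left  bias=+0
  edge (12, 4)→(14, 4): d=(2,0) top-left  bias=+0
    (6,2)@(13, 5): e=[3,11,2] → #
    (7,2)@(15, 5): e=[-13,27,2] → ·
    (5,3)@(11, 7): e=[9,1,6] → #
    (6,3)@(13, 7): e=[-7,17,6] → ·
    (5,4)@(11, 9): e=[-1,7,10] → ·
  covered (2 px):
    · · · · · · · ·
    · · · · · · · ·
    · · · · · · # ·
    · · · · · # · ·
    · · · · · · · ·
    · · · · · · · ·

Final: [1,6,9]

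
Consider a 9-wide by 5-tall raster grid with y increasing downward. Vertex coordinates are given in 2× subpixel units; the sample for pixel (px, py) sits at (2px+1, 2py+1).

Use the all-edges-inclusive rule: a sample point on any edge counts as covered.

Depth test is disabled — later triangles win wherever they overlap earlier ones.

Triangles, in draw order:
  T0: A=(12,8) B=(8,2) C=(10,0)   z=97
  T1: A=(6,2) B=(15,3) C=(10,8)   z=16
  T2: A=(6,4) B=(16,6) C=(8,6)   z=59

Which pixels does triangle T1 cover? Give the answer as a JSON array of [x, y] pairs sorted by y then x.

T0:
  2·area = 20
  edge (12, 8)→(8, 2): d=(-4,-6) inclusive
  edge (8, 2)→(10, 0): d=(2,-2) inclusive
  edge (10, 0)→(12, 8): d=(2,8) inclusive
    (4,0)@(9, 1): e=[10,0,10] → #  [on edge]
    (5,0)@(11, 1): e=[22,4,-6] → ·
    (3,1)@(7, 3): e=[-10,0,30] → ·  [on edge]
    (4,1)@(9, 3): e=[2,4,14] → #
    (5,1)@(11, 3): e=[14,8,-2] → ·
    (2,2)@(5, 5): e=[-30,0,50] → ·  [on edge]
    (4,2)@(9, 5): e=[-6,8,18] → ·
    (5,2)@(11, 5): e=[6,12,2] → #
    (6,2)@(13, 5): e=[18,16,-14] → ·
    (1,3)@(3, 7): e=[-50,0,70] → ·  [on edge]
    (5,3)@(11, 7): e=[-2,16,6] → ·
    (0,4)@(1, 9): e=[-70,0,90] → ·  [on edge]
  covered (3 px):
    · · · · # · · · ·
    · · · · # · · · ·
    · · · · · # · · ·
    · · · · · · · · ·
    · · · · · · · · ·
T1:
  2·area = 50
  edge (6, 2)→(15, 3): d=(9,1) inclusive
  edge (15, 3)→(10, 8): d=(-5,5) inclusive
  edge (10, 8)→(6, 2): d=(-4,-6) inclusive
    (8,0)@(17, 1): e=[-20,0,70] → ·  [on edge]
    (3,1)@(7, 3): e=[8,40,2] → #
    (4,1)@(9, 3): e=[6,30,14] → #
    (5,1)@(11, 3): e=[4,20,26] → #
    (6,1)@(13, 3): e=[2,10,38] → #
    (7,1)@(15, 3): e=[0,0,50] → #  [on edge]
    (8,1)@(17, 3): e=[-2,-10,62] → ·
    (3,2)@(7, 5): e=[26,30,-6] → ·
    (4,2)@(9, 5): e=[24,20,6] → #
    (6,2)@(13, 5): e=[20,0,30] → #  [on edge]
    (7,2)@(15, 5): e=[18,-10,42] → ·
    (4,3)@(9, 7): e=[42,10,-2] → ·
    (5,3)@(11, 7): e=[40,0,10] → #  [on edge]
    (4,4)@(9, 9): e=[60,0,-10] → ·  [on edge]
  covered (9 px):
    · · · · · · · · ·
    · · · # # # # # ·
    · · · · # # # · ·
    · · · · · # · · ·
    · · · · · · · · ·
T2:
  2·area = 16
  edge (6, 4)→(16, 6): d=(10,2) inclusive
  edge (16, 6)→(8, 6): d=(-8,0) inclusive
  edge (8, 6)→(6, 4): d=(-2,-2) inclusive
    (1,0)@(3, 1): e=[-24,40,0] → ·  [on edge]
    (0,1)@(1, 3): e=[0,24,-8] → ·  [on edge]
    (2,1)@(5, 3): e=[-8,24,0] → ·  [on edge]
    (3,2)@(7, 5): e=[8,8,0] → #  [on edge]
    (4,2)@(9, 5): e=[4,8,4] → #
    (5,2)@(11, 5): e=[0,8,8] → #  [on edge]
    (6,2)@(13, 5): e=[-4,8,12] → ·
    (3,3)@(7, 7): e=[28,-8,-4] → ·
    (4,3)@(9, 7): e=[24,-8,0] → ·  [on edge]
    (5,3)@(11, 7): e=[20,-8,4] → ·
    (5,4)@(11, 9): e=[40,-24,0] → ·  [on edge]
  covered (3 px):
    · · · · · · · · ·
    · · · · · · · · ·
    · · · # # # · · ·
    · · · · · · · · ·
    · · · · · · · · ·

Final: [[3,1],[4,1],[5,1],[6,1],[7,1],[4,2],[5,2],[6,2],[5,3]]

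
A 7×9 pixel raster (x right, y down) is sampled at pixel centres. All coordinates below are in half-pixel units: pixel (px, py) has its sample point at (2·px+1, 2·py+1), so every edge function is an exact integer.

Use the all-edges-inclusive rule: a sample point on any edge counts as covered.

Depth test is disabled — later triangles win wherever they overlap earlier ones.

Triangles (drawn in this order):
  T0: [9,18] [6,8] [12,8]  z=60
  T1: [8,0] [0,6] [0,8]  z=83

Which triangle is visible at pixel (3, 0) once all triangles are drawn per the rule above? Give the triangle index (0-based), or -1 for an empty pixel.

T0:
  2·area = 60
  edge (9, 18)→(6, 8): d=(-3,-10) inclusive
  edge (6, 8)→(12, 8): d=(6,0) inclusive
  edge (12, 8)→(9, 18): d=(-3,10) inclusive
    (3,4)@(7, 9): e=[7,6,47] → █
    (4,4)@(9, 9): e=[27,6,27] → █
    (5,4)@(11, 9): e=[47,6,7] → █
    (6,4)@(13, 9): e=[67,6,-13] → ·
    (3,5)@(7, 11): e=[1,18,41] → █
    (6,5)@(13, 11): e=[61,18,-19] → ·
    (3,6)@(7, 13): e=[-5,30,35] → ·
    (4,6)@(9, 13): e=[15,30,15] → █
    (5,6)@(11, 13): e=[35,30,-5] → ·
    (4,7)@(9, 15): e=[9,42,9] → █
    (5,7)@(11, 15): e=[29,42,-11] → ·
    (4,8)@(9, 17): e=[3,54,3] → █
  covered (9 px):
    · · · · · · ·
    · · · · · · ·
    · · · · · · ·
    · · · · · · ·
    · · · █ █ █ ·
    · · · █ █ █ ·
    · · · · █ · ·
    · · · · █ · ·
    · · · · █ · ·
T1:
  2·area = 16  (B↔C swapped to make it positive)
  edge (8, 0)→(0, 8): d=(-8,8) inclusive
  edge (0, 8)→(0, 6): d=(0,-2) inclusive
  edge (0, 6)→(8, 0): d=(8,-6) inclusive
    (3,0)@(7, 1): e=[0,14,2] → █  [on edge]
    (4,0)@(9, 1): e=[-16,18,14] → ·
    (2,1)@(5, 3): e=[0,10,6] → █  [on edge]
    (3,1)@(7, 3): e=[-16,14,18] → ·
    (1,2)@(3, 5): e=[0,6,10] → █  [on edge]
    (2,2)@(5, 5): e=[-16,10,22] → ·
    (0,3)@(1, 7): e=[0,2,14] → █  [on edge]
    (1,3)@(3, 7): e=[-16,6,26] → ·
    (0,4)@(1, 9): e=[-16,2,30] → ·
  covered (4 px):
    · · · █ · · ·
    · · █ · · · ·
    · █ · · · · ·
    █ · · · · · ·
    · · · · · · ·
    · · · · · · ·
    · · · · · · ·
    · · · · · · ·
    · · · · · · ·

Z-buffer (winner per pixel, '.' = empty):
  . . . 1 . . .
  . . 1 . . . .
  . 1 . . . . .
  1 . . . . . .
  . . . 0 0 0 .
  . . . 0 0 0 .
  . . . . 0 . .
  . . . . 0 . .
  . . . . 0 . .

Result: 1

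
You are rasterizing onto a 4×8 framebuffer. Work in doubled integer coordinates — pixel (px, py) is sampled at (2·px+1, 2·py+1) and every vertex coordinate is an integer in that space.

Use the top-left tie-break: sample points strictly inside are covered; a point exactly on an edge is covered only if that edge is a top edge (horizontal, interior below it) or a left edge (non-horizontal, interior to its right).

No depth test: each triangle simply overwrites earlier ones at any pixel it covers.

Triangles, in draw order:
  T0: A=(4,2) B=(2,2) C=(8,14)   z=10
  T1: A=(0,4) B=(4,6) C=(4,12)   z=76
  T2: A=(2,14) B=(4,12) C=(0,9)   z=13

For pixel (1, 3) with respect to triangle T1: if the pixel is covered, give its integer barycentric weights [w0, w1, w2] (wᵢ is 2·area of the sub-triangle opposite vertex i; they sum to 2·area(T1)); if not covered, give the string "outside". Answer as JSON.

T0:
  2·area = 24  (B↔C swapped to make it positive)
  edge (4, 2)→(8, 14): d=(4,12) right/bottom  bias=-1
  edge (8, 14)→(2, 2): d=(-6,-12) top-left  bias=+0
  edge (2, 2)→(4, 2): d=(2,0) top-left  bias=+0
    (1,1)@(3, 3): e=[16,6,2] → X
    (2,1)@(5, 3): e=[-8,30,2] → .
    (1,2)@(3, 5): e=[24,-6,6] → .
    (2,2)@(5, 5): e=[0,18,6] → .  [on edge]
    (2,3)@(5, 7): e=[8,6,10] → X
    (3,3)@(7, 7): e=[-16,30,10] → .
    (2,4)@(5, 9): e=[16,-6,14] → .
    (3,5)@(7, 11): e=[0,6,18] → .  [on edge]
  covered (2 px):
    . . . .
    . X . .
    . . . .
    . . X .
    . . . .
    . . . .
    . . . .
    . . . .
T1:
  2·area = 24
  edge (0, 4)→(4, 6): d=(4,2) right/bottom  bias=-1
  edge (4, 6)→(4, 12): d=(0,6) right/bottom  bias=-1
  edge (4, 12)→(0, 4): d=(-4,-8) top-left  bias=+0
    (0,2)@(1, 5): e=[2,18,4] → X
    (1,2)@(3, 5): e=[-2,6,20] → .
    (0,3)@(1, 7): e=[10,18,-4] → .
    (1,3)@(3, 7): e=[6,6,12] → X
    (2,3)@(5, 7): e=[2,-6,28] → .
    (1,4)@(3, 9): e=[14,6,4] → X
    (2,4)@(5, 9): e=[10,-6,20] → .
    (1,5)@(3, 11): e=[22,6,-4] → .
  covered (3 px):
    . . . .
    . . . .
    X . . .
    . X . .
    . X . .
    . . . .
    . . . .
    . . . .
T2:
  2·area = 14  (B↔C swapped to make it positive)
  edge (2, 14)→(0, 9): d=(-2,-5) top-left  bias=+0
  edge (0, 9)→(4, 12): d=(4,3) right/bottom  bias=-1
  edge (4, 12)→(2, 14): d=(-2,2) right/bottom  bias=-1
    (3,4)@(7, 9): e=[35,-21,0] → .  [on edge]
    (0,5)@(1, 11): e=[1,5,8] → X
    (1,5)@(3, 11): e=[11,-1,4] → .
    (2,5)@(5, 11): e=[21,-7,0] → .  [on edge]
    (0,6)@(1, 13): e=[-3,13,4] → .
    (1,6)@(3, 13): e=[7,7,0] → .  [on edge]
    (0,7)@(1, 15): e=[-7,21,0] → .  [on edge]
  covered (1 px):
    . . . .
    . . . .
    . . . .
    . . . .
    . . . .
    X . . .
    . . . .
    . . . .

Result: [6,12,6]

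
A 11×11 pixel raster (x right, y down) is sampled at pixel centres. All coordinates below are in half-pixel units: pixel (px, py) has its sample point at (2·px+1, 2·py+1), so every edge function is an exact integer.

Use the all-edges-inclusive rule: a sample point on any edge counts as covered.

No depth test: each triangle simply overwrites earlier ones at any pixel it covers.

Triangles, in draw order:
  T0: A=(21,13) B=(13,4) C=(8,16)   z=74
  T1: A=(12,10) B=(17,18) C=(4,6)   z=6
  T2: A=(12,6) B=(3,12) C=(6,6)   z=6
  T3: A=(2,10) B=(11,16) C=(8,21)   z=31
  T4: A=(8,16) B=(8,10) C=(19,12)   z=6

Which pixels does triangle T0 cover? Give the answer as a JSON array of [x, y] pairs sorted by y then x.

T0:
  2·area = 141  (B↔C swapped to make it positive)
  edge (21, 13)→(8, 16): d=(-13,3) inclusive
  edge (8, 16)→(13, 4): d=(5,-12) inclusive
  edge (13, 4)→(21, 13): d=(8,9) inclusive
    (6,2)@(13, 5): e=[128,5,8] → #
    (7,2)@(15, 5): e=[122,29,-10] → ·
    (6,3)@(13, 7): e=[102,15,24] → #
    (7,3)@(15, 7): e=[96,39,6] → #
    (8,3)@(17, 7): e=[90,63,-12] → ·
    (5,4)@(11, 9): e=[82,1,58] → #
    (8,4)@(17, 9): e=[64,73,4] → #
    (9,4)@(19, 9): e=[58,97,-14] → ·
    (5,5)@(11, 11): e=[56,11,74] → #
    (9,5)@(19, 11): e=[32,107,2] → #
    (10,5)@(21, 11): e=[26,131,-16] → ·
    (5,6)@(11, 13): e=[30,21,90] → #
    (10,6)@(21, 13): e=[0,141,0] → #  [on edge]
  covered (20 px):
    · · · · · · · · · · ·
    · · · · · · · · · · ·
    · · · · · · # · · · ·
    · · · · · · # # · · ·
    · · · · · # # # # · ·
    · · · · · # # # # # ·
    · · · · · # # # # # #
    · · · · # # · · · · ·
    · · · · · · · · · · ·
    · · · · · · · · · · ·
    · · · · · · · · · · ·
T1:
  2·area = 44
  edge (12, 10)→(17, 18): d=(5,8) inclusive
  edge (17, 18)→(4, 6): d=(-13,-12) inclusive
  edge (4, 6)→(12, 10): d=(8,4) inclusive
    (4,4)@(9, 9): e=[19,21,4] → #
    (5,4)@(11, 9): e=[3,45,-4] → ·
    (4,5)@(9, 11): e=[29,-5,20] → ·
    (5,5)@(11, 11): e=[13,19,12] → #
    (6,5)@(13, 11): e=[-3,43,4] → ·
    (5,6)@(11, 13): e=[23,-7,28] → ·
    (6,6)@(13, 13): e=[7,17,20] → #
    (7,6)@(15, 13): e=[-9,41,12] → ·
    (6,7)@(13, 15): e=[17,-9,36] → ·
    (7,7)@(15, 15): e=[1,15,28] → #
    (8,7)@(17, 15): e=[-15,39,20] → ·
    (7,8)@(15, 17): e=[11,-11,44] → ·
  covered (4 px):
    · · · · · · · · · · ·
    · · · · · · · · · · ·
    · · · · · · · · · · ·
    · · · · · · · · · · ·
    · · · · # · · · · · ·
    · · · · · # · · · · ·
    · · · · · · # · · · ·
    · · · · · · · # · · ·
    · · · · · · · · · · ·
    · · · · · · · · · · ·
    · · · · · · · · · · ·
T2:
  2·area = 36
  edge (12, 6)→(3, 12): d=(-9,6) inclusive
  edge (3, 12)→(6, 6): d=(3,-6) inclusive
  edge (6, 6)→(12, 6): d=(6,0) inclusive
    (3,3)@(7, 7): e=[21,9,6] → #
    (4,3)@(9, 7): e=[9,21,6] → #
    (5,3)@(11, 7): e=[-3,33,6] → ·
    (2,4)@(5, 9): e=[15,3,18] → #
    (4,4)@(9, 9): e=[-9,27,18] → ·
    (2,5)@(5, 11): e=[-3,9,30] → ·
    (3,5)@(7, 11): e=[-15,21,30] → ·
  covered (4 px):
    · · · · · · · · · · ·
    · · · · · · · · · · ·
    · · · · · · · · · · ·
    · · · # # · · · · · ·
    · · # # · · · · · · ·
    · · · · · · · · · · ·
    · · · · · · · · · · ·
    · · · · · · · · · · ·
    · · · · · · · · · · ·
    · · · · · · · · · · ·
    · · · · · · · · · · ·
T3:
  2·area = 63
  edge (2, 10)→(11, 16): d=(9,6) inclusive
  edge (11, 16)→(8, 21): d=(-3,5) inclusive
  edge (8, 21)→(2, 10): d=(-6,-11) inclusive
    (1,5)@(3, 11): e=[3,55,5] → #
    (2,5)@(5, 11): e=[-9,45,27] → ·
    (1,6)@(3, 13): e=[21,49,-7] → ·
    (2,6)@(5, 13): e=[9,39,15] → #
    (3,6)@(7, 13): e=[-3,29,37] → ·
    (2,7)@(5, 15): e=[27,33,3] → #
    (3,7)@(7, 15): e=[15,23,25] → #
    (4,7)@(9, 15): e=[3,13,47] → #
    (5,7)@(11, 15): e=[-9,3,69] → ·
    (2,8)@(5, 17): e=[45,27,-9] → ·
    (3,8)@(7, 17): e=[33,17,13] → #
    (5,8)@(11, 17): e=[9,-3,57] → ·
  covered (9 px):
    · · · · · · · · · · ·
    · · · · · · · · · · ·
    · · · · · · · · · · ·
    · · · · · · · · · · ·
    · · · · · · · · · · ·
    · # · · · · · · · · ·
    · · # · · · · · · · ·
    · · # # # · · · · · ·
    · · · # # · · · · · ·
    · · · # # · · · · · ·
    · · · · · · · · · · ·
T4:
  2·area = 66
  edge (8, 16)→(8, 10): d=(0,-6) inclusive
  edge (8, 10)→(19, 12): d=(11,2) inclusive
  edge (19, 12)→(8, 16): d=(-11,4) inclusive
    (4,5)@(9, 11): e=[6,9,51] → #
    (5,5)@(11, 11): e=[18,5,43] → #
    (6,5)@(13, 11): e=[30,1,35] → #
    (7,5)@(15, 11): e=[42,-3,27] → ·
    (4,6)@(9, 13): e=[6,31,29] → #
    (7,6)@(15, 13): e=[42,19,5] → #
    (8,6)@(17, 13): e=[54,15,-3] → ·
    (4,7)@(9, 15): e=[6,53,7] → #
    (5,7)@(11, 15): e=[18,49,-1] → ·
    (6,7)@(13, 15): e=[30,45,-9] → ·
    (7,7)@(15, 15): e=[42,41,-17] → ·
    (4,8)@(9, 17): e=[6,75,-15] → ·
  covered (8 px):
    · · · · · · · · · · ·
    · · · · · · · · · · ·
    · · · · · · · · · · ·
    · · · · · · · · · · ·
    · · · · · · · · · · ·
    · · · · # # # · · · ·
    · · · · # # # # · · ·
    · · · · # · · · · · ·
    · · · · · · · · · · ·
    · · · · · · · · · · ·
    · · · · · · · · · · ·

Result: [[6,2],[6,3],[7,3],[5,4],[6,4],[7,4],[8,4],[5,5],[6,5],[7,5],[8,5],[9,5],[5,6],[6,6],[7,6],[8,6],[9,6],[10,6],[4,7],[5,7]]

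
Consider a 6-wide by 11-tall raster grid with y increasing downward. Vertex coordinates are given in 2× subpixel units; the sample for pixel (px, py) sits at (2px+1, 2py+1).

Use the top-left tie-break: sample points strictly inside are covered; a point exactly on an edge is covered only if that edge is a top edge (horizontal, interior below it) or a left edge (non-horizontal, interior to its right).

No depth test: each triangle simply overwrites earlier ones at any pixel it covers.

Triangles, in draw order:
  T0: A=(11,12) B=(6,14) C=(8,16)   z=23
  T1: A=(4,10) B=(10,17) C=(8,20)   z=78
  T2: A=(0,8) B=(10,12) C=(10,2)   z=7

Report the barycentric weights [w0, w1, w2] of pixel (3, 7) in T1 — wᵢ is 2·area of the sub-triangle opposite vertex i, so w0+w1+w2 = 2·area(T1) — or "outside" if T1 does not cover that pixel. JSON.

T0:
  2·area = 14  (B↔C swapped to make it positive)
  edge (11, 12)→(8, 16): d=(-3,4) right/bottom  bias=-1
  edge (8, 16)→(6, 14): d=(-2,-2) top-left  bias=+0
  edge (6, 14)→(11, 12): d=(5,-2) top-left  bias=+0
    (0,4)@(1, 9): e=[49,0,-35] → ·  [on edge]
    (1,5)@(3, 11): e=[35,0,-21] → ·  [on edge]
    (2,6)@(5, 13): e=[21,0,-7] → ·  [on edge]
    (4,6)@(9, 13): e=[5,8,1] → █
    (5,6)@(11, 13): e=[-3,12,5] → ·
    (3,7)@(7, 15): e=[7,0,7] → █  [on edge]
    (4,7)@(9, 15): e=[-1,4,11] → ·
    (3,8)@(7, 17): e=[1,-4,17] → ·
    (4,8)@(9, 17): e=[-7,0,21] → ·  [on edge]
    (5,9)@(11, 19): e=[-21,0,35] → ·  [on edge]
  covered (2 px):
    · · · · · ·
    · · · · · ·
    · · · · · ·
    · · · · · ·
    · · · · · ·
    · · · · · ·
    · · · · █ ·
    · · · █ · ·
    · · · · · ·
    · · · · · ·
    · · · · · ·
T1:
  2·area = 32
  edge (4, 10)→(10, 17): d=(6,7) right/bottom  bias=-1
  edge (10, 17)→(8, 20): d=(-2,3) right/bottom  bias=-1
  edge (8, 20)→(4, 10): d=(-4,-10) top-left  bias=+0
    (3,7)@(7, 15): e=[9,13,10] → █
    (4,7)@(9, 15): e=[-5,7,30] → ·
    (3,8)@(7, 17): e=[21,9,2] → █
    (4,8)@(9, 17): e=[7,3,22] → █
    (5,8)@(11, 17): e=[-7,-3,42] → ·
    (3,9)@(7, 19): e=[33,5,-6] → ·
    (4,9)@(9, 19): e=[19,-1,14] → ·
  covered (3 px):
    · · · · · ·
    · · · · · ·
    · · · · · ·
    · · · · · ·
    · · · · · ·
    · · · · · ·
    · · · · · ·
    · · · █ · ·
    · · · █ █ ·
    · · · · · ·
    · · · · · ·
T2:
  2·area = 100  (B↔C swapped to make it positive)
  edge (0, 8)→(10, 2): d=(10,-6) top-left  bias=+0
  edge (10, 2)→(10, 12): d=(0,10) right/bottom  bias=-1
  edge (10, 12)→(0, 8): d=(-10,-4) top-left  bias=+0
    (4,1)@(9, 3): e=[4,10,86] → █
    (5,1)@(11, 3): e=[16,-10,94] → ·
    (2,2)@(5, 5): e=[0,50,50] → █  [on edge]
    (3,2)@(7, 5): e=[12,30,58] → █
    (5,2)@(11, 5): e=[36,-10,74] → ·
    (1,3)@(3, 7): e=[8,70,22] → █
    (5,3)@(11, 7): e=[56,-10,54] → ·
    (1,4)@(3, 9): e=[28,70,2] → █
    (5,4)@(11, 9): e=[76,-10,34] → ·
    (1,5)@(3, 11): e=[48,70,-18] → ·
    (2,5)@(5, 11): e=[60,50,-10] → ·
    (3,5)@(7, 11): e=[72,30,-2] → ·
  covered (13 px):
    · · · · · ·
    · · · · █ ·
    · · █ █ █ ·
    · █ █ █ █ ·
    · █ █ █ █ ·
    · · · · █ ·
    · · · · · ·
    · · · · · ·
    · · · · · ·
    · · · · · ·
    · · · · · ·

Result: [13,10,9]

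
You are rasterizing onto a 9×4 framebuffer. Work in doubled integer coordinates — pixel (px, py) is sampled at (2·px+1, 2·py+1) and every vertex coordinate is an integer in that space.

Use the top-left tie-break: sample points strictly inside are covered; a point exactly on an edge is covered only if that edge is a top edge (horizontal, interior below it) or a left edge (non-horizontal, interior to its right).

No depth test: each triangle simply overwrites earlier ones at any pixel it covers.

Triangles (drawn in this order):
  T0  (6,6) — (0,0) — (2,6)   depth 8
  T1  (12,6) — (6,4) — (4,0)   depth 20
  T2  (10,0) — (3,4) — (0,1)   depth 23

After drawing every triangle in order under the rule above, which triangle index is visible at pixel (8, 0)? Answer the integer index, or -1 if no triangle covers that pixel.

T0:
  2·area = 24  (B↔C swapped to make it positive)
  edge (6, 6)→(2, 6): d=(-4,0) right/bottom  bias=-1
  edge (2, 6)→(0, 0): d=(-2,-6) top-left  bias=+0
  edge (0, 0)→(6, 6): d=(6,6) right/bottom  bias=-1
    (0,0)@(1, 1): e=[20,4,0] → ·  [on edge]
    (0,1)@(1, 3): e=[12,0,12] → █  [on edge]
    (1,1)@(3, 3): e=[12,12,0] → ·  [on edge]
    (0,2)@(1, 5): e=[4,-4,24] → ·
    (1,2)@(3, 5): e=[4,8,12] → █
    (2,2)@(5, 5): e=[4,20,0] → ·  [on edge]
    (1,3)@(3, 7): e=[-4,4,24] → ·
    (3,3)@(7, 7): e=[-4,28,0] → ·  [on edge]
  covered (2 px):
    · · · · · · · · ·
    █ · · · · · · · ·
    · █ · · · · · · ·
    · · · · · · · · ·
T1:
  2·area = 20
  edge (12, 6)→(6, 4): d=(-6,-2) top-left  bias=+0
  edge (6, 4)→(4, 0): d=(-2,-4) top-left  bias=+0
  edge (4, 0)→(12, 6): d=(8,6) right/bottom  bias=-1
    (2,0)@(5, 1): e=[16,2,2] → █
    (3,0)@(7, 1): e=[20,10,-10] → ·
    (1,1)@(3, 3): e=[0,-10,30] → ·  [on edge]
    (2,1)@(5, 3): e=[4,-2,18] → ·
    (3,1)@(7, 3): e=[8,6,6] → █
    (4,1)@(9, 3): e=[12,14,-6] → ·
    (3,2)@(7, 5): e=[-4,2,22] → ·
    (4,2)@(9, 5): e=[0,10,10] → █  [on edge]
    (5,2)@(11, 5): e=[4,18,-2] → ·
    (4,3)@(9, 7): e=[-12,6,26] → ·
    (7,3)@(15, 7): e=[0,30,-10] → ·  [on edge]
  covered (3 px):
    · · █ · · · · · ·
    · · · █ · · · · ·
    · · · · █ · · · ·
    · · · · · · · · ·
T2:
  2·area = 33
  edge (10, 0)→(3, 4): d=(-7,4) right/bottom  bias=-1
  edge (3, 4)→(0, 1): d=(-3,-3) top-left  bias=+0
  edge (0, 1)→(10, 0): d=(10,-1) top-left  bias=+0
    (0,0)@(1, 1): e=[29,3,1] → █
    (1,0)@(3, 1): e=[21,9,3] → █
    (2,0)@(5, 1): e=[13,15,5] → █
    (3,0)@(7, 1): e=[5,21,7] → █
    (4,0)@(9, 1): e=[-3,27,9] → ·
    (0,1)@(1, 3): e=[15,-3,21] → ·
    (1,1)@(3, 3): e=[7,3,23] → █
    (2,1)@(5, 3): e=[-1,9,25] → ·
    (3,1)@(7, 3): e=[-9,15,27] → ·
    (1,2)@(3, 5): e=[-7,-3,43] → ·
  covered (5 px):
    █ █ █ █ · · · · ·
    · █ · · · · · · ·
    · · · · · · · · ·
    · · · · · · · · ·

Z-buffer (winner per pixel, '.' = empty):
  2 2 2 2 . . . . .
  0 2 . 1 . . . . .
  . 0 . . 1 . . . .
  . . . . . . . . .

Final: -1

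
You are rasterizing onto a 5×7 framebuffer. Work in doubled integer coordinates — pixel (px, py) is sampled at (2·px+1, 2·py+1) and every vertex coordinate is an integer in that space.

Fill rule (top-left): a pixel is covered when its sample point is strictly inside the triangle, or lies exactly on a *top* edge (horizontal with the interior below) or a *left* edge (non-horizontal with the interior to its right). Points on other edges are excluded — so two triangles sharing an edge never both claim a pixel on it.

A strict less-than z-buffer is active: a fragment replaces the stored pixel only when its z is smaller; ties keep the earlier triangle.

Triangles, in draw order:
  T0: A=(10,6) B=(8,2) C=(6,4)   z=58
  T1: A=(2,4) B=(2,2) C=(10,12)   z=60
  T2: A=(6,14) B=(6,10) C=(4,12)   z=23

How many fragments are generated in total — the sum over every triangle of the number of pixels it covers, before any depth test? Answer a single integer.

T0:
  2·area = 12  (B↔C swapped to make it positive)
  edge (10, 6)→(6, 4): d=(-4,-2) top-left  bias=+0
  edge (6, 4)→(8, 2): d=(2,-2) top-left  bias=+0
  edge (8, 2)→(10, 6): d=(2,4) right/bottom  bias=-1
    (4,0)@(9, 1): e=[18,0,-6] → ·  [on edge]
    (3,1)@(7, 3): e=[6,0,6] → █  [on edge]
    (4,1)@(9, 3): e=[10,4,-2] → ·
    (2,2)@(5, 5): e=[-6,0,18] → ·  [on edge]
    (3,2)@(7, 5): e=[-2,4,10] → ·
    (4,2)@(9, 5): e=[2,8,2] → █
    (1,3)@(3, 7): e=[-18,0,30] → ·  [on edge]
    (4,3)@(9, 7): e=[-6,12,6] → ·
    (0,4)@(1, 9): e=[-30,0,42] → ·  [on edge]
  covered (2 px):
    · · · · ·
    · · · █ ·
    · · · · █
    · · · · ·
    · · · · ·
    · · · · ·
    · · · · ·
T1:
  2·area = 16
  edge (2, 4)→(2, 2): d=(0,-2) top-left  bias=+0
  edge (2, 2)→(10, 12): d=(8,10) right/bottom  bias=-1
  edge (10, 12)→(2, 4): d=(-8,-8) top-left  bias=+0
    (0,1)@(1, 3): e=[-2,18,0] → ·  [on edge]
    (1,2)@(3, 5): e=[2,14,0] → █  [on edge]
    (2,2)@(5, 5): e=[6,-6,16] → ·
    (1,3)@(3, 7): e=[2,30,-16] → ·
    (2,3)@(5, 7): e=[6,10,0] → █  [on edge]
    (3,3)@(7, 7): e=[10,-10,16] → ·
    (2,4)@(5, 9): e=[6,26,-16] → ·
    (3,4)@(7, 9): e=[10,6,0] → █  [on edge]
    (4,4)@(9, 9): e=[14,-14,16] → ·
    (3,5)@(7, 11): e=[10,22,-16] → ·
    (4,5)@(9, 11): e=[14,2,0] → █  [on edge]
    (4,6)@(9, 13): e=[14,18,-16] → ·
  covered (4 px):
    · · · · ·
    · · · · ·
    · █ · · ·
    · · █ · ·
    · · · █ ·
    · · · · █
    · · · · ·
T2:
  2·area = 8  (B↔C swapped to make it positive)
  edge (6, 14)→(4, 12): d=(-2,-2) top-left  bias=+0
  edge (4, 12)→(6, 10): d=(2,-2) top-left  bias=+0
  edge (6, 10)→(6, 14): d=(0,4) right/bottom  bias=-1
    (4,3)@(9, 7): e=[20,0,-12] → ·  [on edge]
    (0,4)@(1, 9): e=[0,-12,20] → ·  [on edge]
    (3,4)@(7, 9): e=[12,0,-4] → ·  [on edge]
    (1,5)@(3, 11): e=[0,-4,12] → ·  [on edge]
    (2,5)@(5, 11): e=[4,0,4] → █  [on edge]
    (3,5)@(7, 11): e=[8,4,-4] → ·
    (1,6)@(3, 13): e=[-4,0,12] → ·  [on edge]
    (2,6)@(5, 13): e=[0,4,4] → █  [on edge]
    (3,6)@(7, 13): e=[4,8,-4] → ·
  covered (2 px):
    · · · · ·
    · · · · ·
    · · · · ·
    · · · · ·
    · · · · ·
    · · █ · ·
    · · █ · ·

Final: 8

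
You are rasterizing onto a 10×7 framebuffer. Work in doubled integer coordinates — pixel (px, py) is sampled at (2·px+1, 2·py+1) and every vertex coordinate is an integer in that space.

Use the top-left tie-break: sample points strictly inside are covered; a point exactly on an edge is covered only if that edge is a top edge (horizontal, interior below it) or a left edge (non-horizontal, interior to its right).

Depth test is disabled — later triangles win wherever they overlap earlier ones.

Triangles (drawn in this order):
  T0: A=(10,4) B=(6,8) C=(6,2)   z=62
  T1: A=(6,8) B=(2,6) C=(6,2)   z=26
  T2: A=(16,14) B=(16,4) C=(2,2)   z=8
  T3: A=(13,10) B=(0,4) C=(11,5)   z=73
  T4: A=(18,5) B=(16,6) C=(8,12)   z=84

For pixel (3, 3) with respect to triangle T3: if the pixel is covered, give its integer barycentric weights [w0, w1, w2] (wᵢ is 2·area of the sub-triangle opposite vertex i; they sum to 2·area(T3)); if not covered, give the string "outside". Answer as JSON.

T0:
  2·area = 24
  edge (10, 4)→(6, 8): d=(-4,4) right/bottom  bias=-1
  edge (6, 8)→(6, 2): d=(0,-6) top-left  bias=+0
  edge (6, 2)→(10, 4): d=(4,2) right/bottom  bias=-1
    (6,0)@(13, 1): e=[0,42,-18] → .  [on edge]
    (3,1)@(7, 3): e=[16,6,2] → X
    (4,1)@(9, 3): e=[8,18,-2] → .
    (5,1)@(11, 3): e=[0,30,-6] → .  [on edge]
    (3,2)@(7, 5): e=[8,6,10] → X
    (4,2)@(9, 5): e=[0,18,6] → .  [on edge]
    (3,3)@(7, 7): e=[0,6,18] → .  [on edge]
    (2,4)@(5, 9): e=[0,-6,30] → .  [on edge]
    (1,5)@(3, 11): e=[0,-18,42] → .  [on edge]
    (0,6)@(1, 13): e=[0,-30,54] → .  [on edge]
  covered (2 px):
    . . . . . . . . . .
    . . . X . . . . . .
    . . . X . . . . . .
    . . . . . . . . . .
    . . . . . . . . . .
    . . . . . . . . . .
    . . . . . . . . . .
T1:
  2·area = 24
  edge (6, 8)→(2, 6): d=(-4,-2) top-left  bias=+0
  edge (2, 6)→(6, 2): d=(4,-4) top-left  bias=+0
  edge (6, 2)→(6, 8): d=(0,6) right/bottom  bias=-1
    (3,0)@(7, 1): e=[30,0,-6] → .  [on edge]
    (2,1)@(5, 3): e=[18,0,6] → X  [on edge]
    (3,1)@(7, 3): e=[22,8,-6] → .
    (1,2)@(3, 5): e=[6,0,18] → X  [on edge]
    (3,2)@(7, 5): e=[14,16,-6] → .
    (0,3)@(1, 7): e=[-6,0,30] → .  [on edge]
    (1,3)@(3, 7): e=[-2,8,18] → .
    (2,3)@(5, 7): e=[2,16,6] → X
    (3,3)@(7, 7): e=[6,24,-6] → .
    (2,4)@(5, 9): e=[-6,24,6] → .
  covered (4 px):
    . . . . . . . . . .
    . . X . . . . . . .
    . X X . . . . . . .
    . . X . . . . . . .
    . . . . . . . . . .
    . . . . . . . . . .
    . . . . . . . . . .
T2:
  2·area = 140  (B↔C swapped to make it positive)
  edge (16, 14)→(2, 2): d=(-14,-12) top-left  bias=+0
  edge (2, 2)→(16, 4): d=(14,2) right/bottom  bias=-1
  edge (16, 4)→(16, 14): d=(0,10) right/bottom  bias=-1
    (2,1)@(5, 3): e=[22,8,110] → X
    (3,1)@(7, 3): e=[46,4,90] → X
    (4,1)@(9, 3): e=[70,0,70] → .  [on edge]
    (2,2)@(5, 5): e=[-6,36,110] → .
    (3,2)@(7, 5): e=[18,32,90] → X
    (4,2)@(9, 5): e=[42,28,70] → X
    (5,2)@(11, 5): e=[66,24,50] → X
    (6,2)@(13, 5): e=[90,20,30] → X
    (7,2)@(15, 5): e=[114,16,10] → X
    (8,2)@(17, 5): e=[138,12,-10] → .
    (3,3)@(7, 7): e=[-10,60,90] → .
    (4,3)@(9, 7): e=[14,56,70] → X
  covered (17 px):
    . . . . . . . . . .
    . . X X . . . . . .
    . . . X X X X X . .
    . . . . X X X X . .
    . . . . . X X X . .
    . . . . . . X X . .
    . . . . . . . X . .
T3:
  2·area = 53
  edge (13, 10)→(0, 4): d=(-13,-6) top-left  bias=+0
  edge (0, 4)→(11, 5): d=(11,1) right/bottom  bias=-1
  edge (11, 5)→(13, 10): d=(2,5) right/bottom  bias=-1
    (1,2)@(3, 5): e=[5,8,40] → X
    (2,2)@(5, 5): e=[17,6,30] → X
    (3,2)@(7, 5): e=[29,4,20] → X
    (4,2)@(9, 5): e=[41,2,10] → X
    (5,2)@(11, 5): e=[53,0,0] → .  [on edge]
    (1,3)@(3, 7): e=[-21,30,44] → .
    (2,3)@(5, 7): e=[-9,28,34] → .
    (3,3)@(7, 7): e=[3,26,24] → X
    (5,3)@(11, 7): e=[27,22,4] → X
    (6,3)@(13, 7): e=[39,20,-6] → .
    (3,4)@(7, 9): e=[-23,48,28] → .
    (4,4)@(9, 9): e=[-11,46,18] → .
  covered (8 px):
    . . . . . . . . . .
    . . . . . . . . . .
    . X X X X . . . . .
    . . . X X X . . . .
    . . . . . X . . . .
    . . . . . . . . . .
    . . . . . . . . . .
T4:
  2·area = 4  (B↔C swapped to make it positive)
  edge (18, 5)→(8, 12): d=(-10,7) right/bottom  bias=-1
  edge (8, 12)→(16, 6): d=(8,-6) top-left  bias=+0
  edge (16, 6)→(18, 5): d=(2,-1) top-left  bias=+0
    (7,3)@(15, 7): e=[1,2,1] → X
    (8,3)@(17, 7): e=[-13,14,3] → .
    (7,4)@(15, 9): e=[-19,18,5] → .
  covered (1 px):
    . . . . . . . . . .
    . . . . . . . . . .
    . . . . . . . . . .
    . . . . . . . X . .
    . . . . . . . . . .
    . . . . . . . . . .
    . . . . . . . . . .

Result: [26,24,3]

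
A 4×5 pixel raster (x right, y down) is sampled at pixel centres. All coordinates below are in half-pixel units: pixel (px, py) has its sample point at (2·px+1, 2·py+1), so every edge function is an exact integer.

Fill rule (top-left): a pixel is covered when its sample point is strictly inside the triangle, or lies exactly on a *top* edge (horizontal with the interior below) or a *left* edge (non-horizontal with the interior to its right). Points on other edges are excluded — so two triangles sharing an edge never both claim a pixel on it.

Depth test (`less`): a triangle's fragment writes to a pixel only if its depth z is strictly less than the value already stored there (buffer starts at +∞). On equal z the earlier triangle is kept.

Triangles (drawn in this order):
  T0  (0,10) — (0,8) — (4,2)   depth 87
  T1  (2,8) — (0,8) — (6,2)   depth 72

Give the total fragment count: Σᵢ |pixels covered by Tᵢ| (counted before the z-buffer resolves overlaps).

T0:
  2·area = 8
  edge (0, 10)→(0, 8): d=(0,-2) top-left  bias=+0
  edge (0, 8)→(4, 2): d=(4,-6) top-left  bias=+0
  edge (4, 2)→(0, 10): d=(-4,8) right/bottom  bias=-1
    (0,3)@(1, 7): e=[2,2,4] → X
    (1,3)@(3, 7): e=[6,14,-12] → .
    (0,4)@(1, 9): e=[2,10,-4] → .
  covered (1 px):
    . . . .
    . . . .
    . . . .
    X . . .
    . . . .
T1:
  2·area = 12
  edge (2, 8)→(0, 8): d=(-2,0) right/bottom  bias=-1
  edge (0, 8)→(6, 2): d=(6,-6) top-left  bias=+0
  edge (6, 2)→(2, 8): d=(-4,6) right/bottom  bias=-1
    (3,0)@(7, 1): e=[14,0,-2] → .  [on edge]
    (2,1)@(5, 3): e=[10,0,2] → X  [on edge]
    (3,1)@(7, 3): e=[10,12,-10] → .
    (1,2)@(3, 5): e=[6,0,6] → X  [on edge]
    (2,2)@(5, 5): e=[6,12,-6] → .
    (0,3)@(1, 7): e=[2,0,10] → X  [on edge]
    (1,3)@(3, 7): e=[2,12,-2] → .
    (0,4)@(1, 9): e=[-2,12,2] → .
  covered (3 px):
    . . . .
    . . X .
    . X . .
    X . . .
    . . . .

Answer: 4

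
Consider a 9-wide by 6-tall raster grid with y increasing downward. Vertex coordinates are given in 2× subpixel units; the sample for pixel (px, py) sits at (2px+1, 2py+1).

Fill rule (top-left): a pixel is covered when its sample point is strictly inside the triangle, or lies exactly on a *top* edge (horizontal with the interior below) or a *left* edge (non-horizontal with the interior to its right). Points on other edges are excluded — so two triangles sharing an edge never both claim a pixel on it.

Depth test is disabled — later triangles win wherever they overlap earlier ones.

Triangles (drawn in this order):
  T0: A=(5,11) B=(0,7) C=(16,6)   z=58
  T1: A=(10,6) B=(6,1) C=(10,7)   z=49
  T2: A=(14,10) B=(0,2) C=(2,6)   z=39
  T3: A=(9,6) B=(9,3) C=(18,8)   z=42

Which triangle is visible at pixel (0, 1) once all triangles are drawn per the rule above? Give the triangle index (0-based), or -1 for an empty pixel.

T0:
  2·area = 69
  edge (5, 11)→(0, 7): d=(-5,-4) top-left  bias=+0
  edge (0, 7)→(16, 6): d=(16,-1) top-left  bias=+0
  edge (16, 6)→(5, 11): d=(-11,5) right/bottom  bias=-1
    (0,3)@(1, 7): e=[4,1,64] → #
    (1,3)@(3, 7): e=[12,3,54] → #
    (2,3)@(5, 7): e=[20,5,44] → #
    (3,3)@(7, 7): e=[28,7,34] → #
    (4,3)@(9, 7): e=[36,9,24] → #
    (5,3)@(11, 7): e=[44,11,14] → #
    (6,3)@(13, 7): e=[52,13,4] → #
    (7,3)@(15, 7): e=[60,15,-6] → ·
    (0,4)@(1, 9): e=[-6,33,42] → ·
    (1,4)@(3, 9): e=[2,35,32] → #
    (5,4)@(11, 9): e=[34,43,-8] → ·
    (6,4)@(13, 9): e=[42,45,-18] → ·
    (2,5)@(5, 11): e=[0,69,0] → ·  [on edge]
  covered (11 px):
    · · · · · · · · ·
    · · · · · · · · ·
    · · · · · · · · ·
    # # # # # # # · ·
    · # # # # · · · ·
    · · · · · · · · ·
T1:
  2·area = 4  (B↔C swapped to make it positive)
  edge (10, 6)→(10, 7): d=(0,1) right/bottom  bias=-1
  edge (10, 7)→(6, 1): d=(-4,-6) top-left  bias=+0
  edge (6, 1)→(10, 6): d=(4,5) right/bottom  bias=-1
    (4,2)@(9, 5): e=[1,2,1] → #
    (5,2)@(11, 5): e=[-1,14,-9] → ·
    (4,3)@(9, 7): e=[1,-6,9] → ·
  covered (1 px):
    · · · · · · · · ·
    · · · · · · · · ·
    · · · · # · · · ·
    · · · · · · · · ·
    · · · · · · · · ·
    · · · · · · · · ·
T2:
  2·area = 40  (B↔C swapped to make it positive)
  edge (14, 10)→(2, 6): d=(-12,-4) top-left  bias=+0
  edge (2, 6)→(0, 2): d=(-2,-4) top-left  bias=+0
  edge (0, 2)→(14, 10): d=(14,8) right/bottom  bias=-1
    (0,1)@(1, 3): e=[32,2,6] → #
    (1,1)@(3, 3): e=[40,10,-10] → ·
    (0,2)@(1, 5): e=[8,-2,34] → ·
    (1,2)@(3, 5): e=[16,6,18] → #
    (2,2)@(5, 5): e=[24,14,2] → #
    (3,2)@(7, 5): e=[32,22,-14] → ·
    (1,3)@(3, 7): e=[-8,2,46] → ·
    (2,3)@(5, 7): e=[0,10,30] → #  [on edge]
    (3,3)@(7, 7): e=[8,18,14] → #
    (4,3)@(9, 7): e=[16,26,-2] → ·
    (2,4)@(5, 9): e=[-24,6,58] → ·
    (3,4)@(7, 9): e=[-16,14,42] → ·
    (5,4)@(11, 9): e=[0,30,10] → #  [on edge]
    (8,5)@(17, 11): e=[0,50,-10] → ·  [on edge]
  covered (6 px):
    · · · · · · · · ·
    # · · · · · · · ·
    · # # · · · · · ·
    · · # # · · · · ·
    · · · · · # · · ·
    · · · · · · · · ·
T3:
  2·area = 27
  edge (9, 6)→(9, 3): d=(0,-3) top-left  bias=+0
  edge (9, 3)→(18, 8): d=(9,5) right/bottom  bias=-1
  edge (18, 8)→(9, 6): d=(-9,-2) top-left  bias=+0
    (4,0)@(9, 1): e=[0,-18,45] → ·  [on edge]
    (4,1)@(9, 3): e=[0,0,27] → ·  [on edge]
    (4,2)@(9, 5): e=[0,18,9] → #  [on edge]
    (5,2)@(11, 5): e=[6,8,13] → #
    (6,2)@(13, 5): e=[12,-2,17] → ·
    (4,3)@(9, 7): e=[0,36,-9] → ·  [on edge]
    (5,3)@(11, 7): e=[6,26,-5] → ·
    (7,3)@(15, 7): e=[18,6,3] → #
    (8,3)@(17, 7): e=[24,-4,7] → ·
    (4,4)@(9, 9): e=[0,54,-27] → ·  [on edge]
    (7,4)@(15, 9): e=[18,24,-15] → ·
    (4,5)@(9, 11): e=[0,72,-45] → ·  [on edge]
  covered (3 px):
    · · · · · · · · ·
    · · · · · · · · ·
    · · · · # # · · ·
    · · · · · · · # ·
    · · · · · · · · ·
    · · · · · · · · ·

Z-buffer (winner per pixel, '.' = empty):
  . . . . . . . . .
  2 . . . . . . . .
  . 2 2 . 3 3 . . .
  0 0 2 2 0 0 0 3 .
  . 0 0 0 0 2 . . .
  . . . . . . . . .

Result: 2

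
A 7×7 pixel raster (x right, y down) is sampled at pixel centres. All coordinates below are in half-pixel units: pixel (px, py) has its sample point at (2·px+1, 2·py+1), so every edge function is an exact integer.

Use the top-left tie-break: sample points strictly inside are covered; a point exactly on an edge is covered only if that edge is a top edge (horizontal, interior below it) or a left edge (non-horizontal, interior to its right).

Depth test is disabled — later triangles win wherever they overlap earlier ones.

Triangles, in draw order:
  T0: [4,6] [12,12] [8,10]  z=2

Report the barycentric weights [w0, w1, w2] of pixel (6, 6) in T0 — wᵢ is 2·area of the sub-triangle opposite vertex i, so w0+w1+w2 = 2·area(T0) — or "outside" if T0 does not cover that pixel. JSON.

T0:
  2·area = 8
  edge (4, 6)→(12, 12): d=(8,6) right/bottom  bias=-1
  edge (12, 12)→(8, 10): d=(-4,-2) top-left  bias=+0
  edge (8, 10)→(4, 6): d=(-4,-4) top-left  bias=+0
    (0,1)@(1, 3): e=[-6,14,0] → ·  [on edge]
    (1,2)@(3, 5): e=[-2,10,0] → ·  [on edge]
    (2,3)@(5, 7): e=[2,6,0] → █  [on edge]
    (3,3)@(7, 7): e=[-10,10,8] → ·
    (2,4)@(5, 9): e=[18,-2,-8] → ·
    (3,4)@(7, 9): e=[6,2,0] → █  [on edge]
    (4,4)@(9, 9): e=[-6,6,8] → ·
    (3,5)@(7, 11): e=[22,-6,-8] → ·
    (4,5)@(9, 11): e=[10,-2,0] → ·  [on edge]
    (5,6)@(11, 13): e=[14,-6,0] → ·  [on edge]
  covered (2 px):
    · · · · · · ·
    · · · · · · ·
    · · · · · · ·
    · · █ · · · ·
    · · · █ · · ·
    · · · · · · ·
    · · · · · · ·

Answer: "outside"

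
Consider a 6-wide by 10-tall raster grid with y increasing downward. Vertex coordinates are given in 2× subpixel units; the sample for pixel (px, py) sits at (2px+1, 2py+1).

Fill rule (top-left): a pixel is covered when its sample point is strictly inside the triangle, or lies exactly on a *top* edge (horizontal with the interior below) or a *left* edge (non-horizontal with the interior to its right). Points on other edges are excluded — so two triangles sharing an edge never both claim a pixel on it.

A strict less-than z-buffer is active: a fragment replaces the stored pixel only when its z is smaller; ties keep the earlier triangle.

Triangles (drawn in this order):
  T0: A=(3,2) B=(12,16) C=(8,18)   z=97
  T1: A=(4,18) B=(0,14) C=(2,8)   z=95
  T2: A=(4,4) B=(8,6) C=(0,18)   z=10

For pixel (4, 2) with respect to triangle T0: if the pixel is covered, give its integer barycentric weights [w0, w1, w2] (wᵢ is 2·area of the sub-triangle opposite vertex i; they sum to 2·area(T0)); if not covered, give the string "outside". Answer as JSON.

T0:
  2·area = 74
  edge (3, 2)→(12, 16): d=(9,14) right/bottom  bias=-1
  edge (12, 16)→(8, 18): d=(-4,2) right/bottom  bias=-1
  edge (8, 18)→(3, 2): d=(-5,-16) top-left  bias=+0
    (2,3)@(5, 7): e=[17,50,7] → X
    (3,3)@(7, 7): e=[-11,46,39] → .
    (2,4)@(5, 9): e=[35,42,-3] → .
    (3,4)@(7, 9): e=[7,38,29] → X
    (4,4)@(9, 9): e=[-21,34,61] → .
    (3,5)@(7, 11): e=[25,30,19] → X
    (4,5)@(9, 11): e=[-3,26,51] → .
    (3,6)@(7, 13): e=[43,22,9] → X
    (4,6)@(9, 13): e=[15,18,41] → X
    (5,6)@(11, 13): e=[-13,14,73] → .
    (3,7)@(7, 15): e=[61,14,-1] → .
    (4,7)@(9, 15): e=[33,10,31] → X
  covered (8 px):
    . . . . . .
    . . . . . .
    . . . . . .
    . . X . . .
    . . . X . .
    . . . X . .
    . . . X X .
    . . . . X X
    . . . . X .
    . . . . . .
T1:
  2·area = 32
  edge (4, 18)→(0, 14): d=(-4,-4) top-left  bias=+0
  edge (0, 14)→(2, 8): d=(2,-6) top-left  bias=+0
  edge (2, 8)→(4, 18): d=(2,10) right/bottom  bias=-1
    (0,1)@(1, 3): e=[48,-16,0] → .  [on edge]
    (1,2)@(3, 5): e=[48,0,-16] → .  [on edge]
    (0,5)@(1, 11): e=[16,0,16] → X  [on edge]
    (1,5)@(3, 11): e=[24,12,-4] → .
    (0,6)@(1, 13): e=[8,4,20] → X
    (1,6)@(3, 13): e=[16,16,0] → .  [on edge]
    (0,7)@(1, 15): e=[0,8,24] → X  [on edge]
    (1,7)@(3, 15): e=[8,20,4] → X
    (2,7)@(5, 15): e=[16,32,-16] → .
    (0,8)@(1, 17): e=[-8,12,28] → .
    (1,8)@(3, 17): e=[0,24,8] → X  [on edge]
    (2,8)@(5, 17): e=[8,36,-12] → .
    (2,9)@(5, 19): e=[0,40,-8] → .  [on edge]
  covered (5 px):
    . . . . . .
    . . . . . .
    . . . . . .
    . . . . . .
    . . . . . .
    X . . . . .
    X . . . . .
    X X . . . .
    . X . . . .
    . . . . . .
T2:
  2·area = 64
  edge (4, 4)→(8, 6): d=(4,2) right/bottom  bias=-1
  edge (8, 6)→(0, 18): d=(-8,12) right/bottom  bias=-1
  edge (0, 18)→(4, 4): d=(4,-14) top-left  bias=+0
    (2,2)@(5, 5): e=[2,44,18] → X
    (3,2)@(7, 5): e=[-2,20,46] → .
    (2,3)@(5, 7): e=[10,28,26] → X
    (3,3)@(7, 7): e=[6,4,54] → X
    (4,3)@(9, 7): e=[2,-20,82] → .
    (1,4)@(3, 9): e=[22,36,6] → X
    (3,4)@(7, 9): e=[14,-12,62] → .
    (1,5)@(3, 11): e=[30,20,14] → X
    (2,5)@(5, 11): e=[26,-4,42] → .
    (1,6)@(3, 13): e=[38,4,22] → X
    (2,6)@(5, 13): e=[34,-20,50] → .
    (0,7)@(1, 15): e=[50,12,2] → X
  covered (8 px):
    . . . . . .
    . . . . . .
    . . X . . .
    . . X X . .
    . X X . . .
    . X . . . .
    . X . . . .
    X . . . . .
    . . . . . .
    . . . . . .

Result: "outside"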